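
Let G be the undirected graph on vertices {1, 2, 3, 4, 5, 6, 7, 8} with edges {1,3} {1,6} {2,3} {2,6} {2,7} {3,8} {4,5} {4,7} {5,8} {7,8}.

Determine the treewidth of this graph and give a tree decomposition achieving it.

The largest bag has 3 vertices, giving width 2; this decomposition certifies tw(G) ≤ 2. For the lower bound, G contains the cycle 4–5–8–7–4, so G is not a forest; only forests have treewidth ≤ 1, hence tw(G) ≥ 2. Combining the bounds, tw(G) = 2.

Treewidth 2.
Bags: B1 = {4, 5, 7}  B2 = {5, 7, 8}  B3 = {2, 7, 8}  B4 = {2, 3, 8}  B5 = {2, 3, 6}  B6 = {1, 3, 6}
Tree: B1–B2, B2–B3, B3–B4, B4–B5, B5–B6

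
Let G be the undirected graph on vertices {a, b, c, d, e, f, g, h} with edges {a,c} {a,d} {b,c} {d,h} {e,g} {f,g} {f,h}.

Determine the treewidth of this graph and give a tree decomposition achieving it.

Treewidth 1.
One such decomposition:
Bags: B1 = {b, c}  B2 = {a, c}  B3 = {a, d}  B4 = {d, h}  B5 = {f, h}  B6 = {f, g}  B7 = {e, g}
Tree: B1–B2, B2–B3, B3–B4, B4–B5, B5–B6, B6–B7

The largest bag has 2 vertices, giving width 1; this decomposition certifies tw(G) ≤ 1. G has an edge, so its treewidth is at least 1. The upper and lower bounds meet at 1, so that is the treewidth.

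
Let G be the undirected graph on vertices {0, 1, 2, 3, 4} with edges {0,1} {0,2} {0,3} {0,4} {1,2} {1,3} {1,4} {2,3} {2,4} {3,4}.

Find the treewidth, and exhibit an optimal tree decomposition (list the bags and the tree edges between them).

A single bag containing all 5 vertices is trivially a valid decomposition of width 4. On the other hand G contains the 5-clique {0, 1, 2, 3, 4}. A clique must lie in a single bag of any decomposition, so no decomposition can have width below 4. Combining the bounds, tw(G) = 4.

Treewidth 4.
Bags: B1 = {0, 1, 2, 3, 4}
Tree: (single bag)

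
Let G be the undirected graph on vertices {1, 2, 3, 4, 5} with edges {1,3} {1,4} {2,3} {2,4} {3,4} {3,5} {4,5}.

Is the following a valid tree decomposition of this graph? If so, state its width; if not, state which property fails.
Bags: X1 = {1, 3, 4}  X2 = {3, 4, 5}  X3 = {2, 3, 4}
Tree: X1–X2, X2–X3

Checking the three conditions: (i) the bags cover all of {1, 2, 3, 4, 5}; (ii) for each edge, some bag contains both endpoints; (iii) the bags containing any fixed vertex form a subtree. All hold, so the decomposition is valid with width 3 − 1 = 2.

Yes; width 2.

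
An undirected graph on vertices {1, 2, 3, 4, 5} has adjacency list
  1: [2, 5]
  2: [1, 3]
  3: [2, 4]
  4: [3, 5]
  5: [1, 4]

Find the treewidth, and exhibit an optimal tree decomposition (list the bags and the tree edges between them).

Treewidth 2.
One such decomposition:
Bags: B1 = {2, 3, 4}  B2 = {1, 2, 4}  B3 = {1, 4, 5}
Tree: B1–B2, B2–B3

The largest bag has 3 vertices, giving width 2; this decomposition certifies tw(G) ≤ 2. For the lower bound, G contains the cycle 4–3–2–1–5–4, so G is not a forest; only forests have treewidth ≤ 1, hence tw(G) ≥ 2. Combining the bounds, tw(G) = 2.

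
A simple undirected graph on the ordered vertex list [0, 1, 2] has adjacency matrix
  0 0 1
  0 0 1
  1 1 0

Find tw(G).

A width-1 tree decomposition is:
Bags: B1 = {1, 2}  B2 = {0, 2}
Tree: B1–B2
The largest bag has 2 vertices, giving width 1; this decomposition certifies tw(G) ≤ 1. Any graph with an edge has treewidth ≥ 1, and G has the edge 1–2. Combining the bounds, tw(G) = 1.

1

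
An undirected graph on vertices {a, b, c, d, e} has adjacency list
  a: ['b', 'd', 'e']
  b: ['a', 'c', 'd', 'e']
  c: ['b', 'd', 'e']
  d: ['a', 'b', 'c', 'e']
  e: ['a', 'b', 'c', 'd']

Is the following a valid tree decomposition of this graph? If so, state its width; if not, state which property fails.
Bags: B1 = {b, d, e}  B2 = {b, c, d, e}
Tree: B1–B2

A tree decomposition must satisfy three properties: every vertex lies in some bag; for every edge, both endpoints lie together in some bag; and for every vertex, the bags containing it form a connected subtree. Here vertex a appears in no bag, so the decomposition is invalid.

No — vertex a appears in no bag.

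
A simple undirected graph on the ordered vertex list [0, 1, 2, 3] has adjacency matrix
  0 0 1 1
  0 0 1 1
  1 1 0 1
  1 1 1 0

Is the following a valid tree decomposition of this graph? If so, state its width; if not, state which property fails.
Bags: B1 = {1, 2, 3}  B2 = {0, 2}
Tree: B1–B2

A tree decomposition must satisfy three properties: every vertex lies in some bag; for every edge, both endpoints lie together in some bag; and for every vertex, the bags containing it form a connected subtree. Here edge (3,0) lies in no bag, so the decomposition is invalid.

No — edge (3,0) lies in no bag.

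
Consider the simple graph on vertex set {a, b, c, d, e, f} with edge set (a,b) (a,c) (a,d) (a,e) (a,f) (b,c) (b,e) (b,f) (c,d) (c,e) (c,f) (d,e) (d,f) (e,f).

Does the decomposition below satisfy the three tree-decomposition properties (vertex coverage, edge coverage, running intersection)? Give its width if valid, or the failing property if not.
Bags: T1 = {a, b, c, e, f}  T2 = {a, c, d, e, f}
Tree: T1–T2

Checking the three conditions: (i) the bags cover all of {a, b, c, d, e, f}; (ii) for each edge, some bag contains both endpoints; (iii) the bags containing any fixed vertex form a subtree. All hold, so the decomposition is valid with width 5 − 1 = 4.

Yes; width 4.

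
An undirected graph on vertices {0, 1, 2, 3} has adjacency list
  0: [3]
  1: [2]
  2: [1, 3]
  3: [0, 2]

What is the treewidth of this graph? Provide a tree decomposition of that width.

The largest bag has 2 vertices, giving width 1; this decomposition certifies tw(G) ≤ 1. Any graph with an edge has treewidth ≥ 1, and G has the edge 1–2. Hence tw(G) = 1 exactly.

Treewidth 1.
One optimal decomposition is:
Bags: B1 = {1, 2}  B2 = {2, 3}  B3 = {0, 3}
Tree: B1–B2, B2–B3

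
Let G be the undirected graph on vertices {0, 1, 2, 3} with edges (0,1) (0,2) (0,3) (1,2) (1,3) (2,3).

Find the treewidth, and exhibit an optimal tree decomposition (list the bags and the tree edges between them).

A single bag containing all 4 vertices is trivially a valid decomposition of width 3. Conversely, {0, 1, 2, 3} is a clique of size 4, and the vertices of any clique must share a bag in every tree decomposition; so some bag has ≥ 4 vertices and tw(G) ≥ 3. Therefore the treewidth is 3.

Treewidth 3.
One such decomposition:
Bags: B1 = {0, 1, 2, 3}
Tree: (single bag)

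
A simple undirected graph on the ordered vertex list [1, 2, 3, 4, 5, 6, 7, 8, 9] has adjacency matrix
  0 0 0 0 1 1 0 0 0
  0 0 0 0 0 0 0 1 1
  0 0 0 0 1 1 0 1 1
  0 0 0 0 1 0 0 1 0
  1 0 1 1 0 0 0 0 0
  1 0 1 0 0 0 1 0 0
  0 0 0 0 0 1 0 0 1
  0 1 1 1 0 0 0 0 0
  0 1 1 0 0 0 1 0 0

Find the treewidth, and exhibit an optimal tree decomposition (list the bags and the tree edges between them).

Each bag holds 4 vertices, so the decomposition has width 3, which upper-bounds the treewidth. For the lower bound: the 4 vertex sets {2,4,8}, {9}, {3}, {1,5,6,7} are disjoint, each induces a connected subgraph, and every pair is joined by at least one edge of G. Contracting each set to a single vertex therefore yields K_{4} as a minor, and since treewidth is minor-monotone, tw(G) ≥ tw(K_{4}) = 3. The upper and lower bounds meet at 3, so that is the treewidth.

Treewidth 3.
One such decomposition:
Bags: B1 = {2, 4, 8, 9}  B2 = {3, 4, 8, 9}  B3 = {3, 4, 5, 9}  B4 = {3, 5, 7, 9}  B5 = {3, 5, 6, 7}  B6 = {1, 5, 6, 7}
Tree: B1–B2, B2–B3, B3–B4, B4–B5, B5–B6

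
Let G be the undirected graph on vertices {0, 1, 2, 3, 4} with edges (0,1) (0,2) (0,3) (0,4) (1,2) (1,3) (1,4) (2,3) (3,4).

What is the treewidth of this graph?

3

A width-3 tree decomposition is:
Bags: B1 = {0, 1, 3, 4}  B2 = {0, 1, 2, 3}
Tree: B1–B2
Each bag holds 4 vertices, so the decomposition has width 3, which upper-bounds the treewidth. On the other hand G contains the 4-clique {0, 1, 2, 3}. A clique must lie in a single bag of any decomposition, so no decomposition can have width below 3. Therefore the treewidth is 3.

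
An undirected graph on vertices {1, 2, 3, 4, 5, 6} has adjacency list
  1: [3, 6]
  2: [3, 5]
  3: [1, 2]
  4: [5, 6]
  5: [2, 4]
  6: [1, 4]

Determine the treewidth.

A width-2 tree decomposition is:
Bags: B1 = {1, 4, 6}  B2 = {1, 3, 4}  B3 = {2, 3, 4}  B4 = {2, 4, 5}
Tree: B1–B2, B2–B3, B3–B4
The largest bag has 3 vertices, giving width 2; this decomposition certifies tw(G) ≤ 2. For the lower bound, G contains the cycle 4–6–1–3–2–5–4, so G is not a forest; only forests have treewidth ≤ 1, hence tw(G) ≥ 2. Therefore the treewidth is 2.

2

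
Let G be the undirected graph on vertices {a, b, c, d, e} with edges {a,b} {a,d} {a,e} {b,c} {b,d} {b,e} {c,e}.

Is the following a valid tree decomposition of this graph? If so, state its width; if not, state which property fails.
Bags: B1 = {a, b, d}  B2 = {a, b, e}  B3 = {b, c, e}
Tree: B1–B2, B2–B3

Vertex coverage: the bags together contain {a, b, c, d, e}, the full vertex set. Edge coverage: each edge of G has both endpoints in at least one bag. Running intersection: for every vertex, the bags containing it form a connected subtree. All three properties hold, so this is a valid tree decomposition of width max|bag| − 1 = 2, and hence tw(G) ≤ 2.

Yes; width 2.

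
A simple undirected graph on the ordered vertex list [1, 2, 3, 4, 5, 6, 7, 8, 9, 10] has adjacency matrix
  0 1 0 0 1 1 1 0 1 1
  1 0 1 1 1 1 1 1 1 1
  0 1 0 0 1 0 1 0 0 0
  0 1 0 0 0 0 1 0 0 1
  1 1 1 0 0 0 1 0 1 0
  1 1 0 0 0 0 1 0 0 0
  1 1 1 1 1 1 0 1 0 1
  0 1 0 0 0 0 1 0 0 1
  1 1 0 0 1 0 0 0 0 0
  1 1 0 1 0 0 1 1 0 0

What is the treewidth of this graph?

3

A width-3 tree decomposition is:
Bags: B1 = {1, 2, 5, 9}  B2 = {1, 2, 5, 7}  B3 = {1, 2, 6, 7}  B4 = {1, 2, 7, 10}  B5 = {2, 7, 8, 10}  B6 = {2, 4, 7, 10}  B7 = {2, 3, 5, 7}
Tree: B1–B2, B2–B3, B3–B4, B4–B5, B5–B6, B2–B7
Each bag holds 4 vertices, so the decomposition has width 3, which upper-bounds the treewidth. For the lower bound, the 4 vertices {1, 2, 5, 9} are pairwise adjacent, and any tree decomposition puts a clique entirely inside one bag — forcing width ≥ 3. Therefore the treewidth is 3.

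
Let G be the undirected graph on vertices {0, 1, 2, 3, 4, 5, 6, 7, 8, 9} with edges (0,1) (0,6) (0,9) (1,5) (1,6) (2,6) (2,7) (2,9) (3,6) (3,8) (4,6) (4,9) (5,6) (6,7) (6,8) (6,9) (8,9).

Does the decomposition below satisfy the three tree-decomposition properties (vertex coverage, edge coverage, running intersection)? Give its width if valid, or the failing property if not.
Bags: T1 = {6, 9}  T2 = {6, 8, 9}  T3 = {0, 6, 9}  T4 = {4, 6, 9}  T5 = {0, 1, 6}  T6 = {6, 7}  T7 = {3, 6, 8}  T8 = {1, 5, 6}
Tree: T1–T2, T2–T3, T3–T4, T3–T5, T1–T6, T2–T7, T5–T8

A tree decomposition must satisfy three properties: every vertex lies in some bag; for every edge, both endpoints lie together in some bag; and for every vertex, the bags containing it form a connected subtree. Here vertex 2 appears in no bag, so the decomposition is invalid.

No — vertex 2 appears in no bag.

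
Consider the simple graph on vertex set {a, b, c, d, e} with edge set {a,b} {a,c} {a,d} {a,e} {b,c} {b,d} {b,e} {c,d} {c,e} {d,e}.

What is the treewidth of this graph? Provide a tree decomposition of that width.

Treewidth 4.
Bags: B1 = {a, b, c, d, e}
Tree: (single bag)

With just one bag of size 5, the width is 5 − 1 = 4, so tw(G) ≤ 4. Conversely, {a, b, c, d, e} is a clique of size 5, and the vertices of any clique must share a bag in every tree decomposition; so some bag has ≥ 5 vertices and tw(G) ≥ 4. Hence tw(G) = 4 exactly.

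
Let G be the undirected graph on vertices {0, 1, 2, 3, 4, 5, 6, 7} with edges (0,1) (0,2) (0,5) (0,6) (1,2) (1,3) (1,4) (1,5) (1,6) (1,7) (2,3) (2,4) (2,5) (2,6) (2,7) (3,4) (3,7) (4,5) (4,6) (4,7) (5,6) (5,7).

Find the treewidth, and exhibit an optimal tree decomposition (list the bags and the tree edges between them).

Treewidth 4.
One optimal decomposition is:
Bags: B1 = {1, 2, 4, 5, 7}  B2 = {1, 2, 4, 5, 6}  B3 = {0, 1, 2, 5, 6}  B4 = {1, 2, 3, 4, 7}
Tree: B1–B2, B2–B3, B1–B4

Each bag holds 5 vertices, so the decomposition has width 4, which upper-bounds the treewidth. For the lower bound, the 5 vertices {0, 1, 2, 5, 6} are pairwise adjacent, and any tree decomposition puts a clique entirely inside one bag — forcing width ≥ 4. Combining the bounds, tw(G) = 4.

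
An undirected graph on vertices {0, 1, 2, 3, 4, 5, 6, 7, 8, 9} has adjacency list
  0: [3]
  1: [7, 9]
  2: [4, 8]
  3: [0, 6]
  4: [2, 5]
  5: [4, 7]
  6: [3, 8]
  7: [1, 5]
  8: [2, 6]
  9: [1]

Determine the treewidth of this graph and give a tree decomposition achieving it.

Treewidth 1.
One optimal decomposition is:
Bags: B1 = {1, 9}  B2 = {1, 7}  B3 = {5, 7}  B4 = {4, 5}  B5 = {2, 4}  B6 = {2, 8}  B7 = {6, 8}  B8 = {3, 6}  B9 = {0, 3}
Tree: B1–B2, B2–B3, B3–B4, B4–B5, B5–B6, B6–B7, B7–B8, B8–B9

The largest bag has 2 vertices, giving width 1; this decomposition certifies tw(G) ≤ 1. Since G has at least one edge (e.g. 9–1), it is not an edgeless graph, so tw(G) ≥ 1. Therefore the treewidth is 1.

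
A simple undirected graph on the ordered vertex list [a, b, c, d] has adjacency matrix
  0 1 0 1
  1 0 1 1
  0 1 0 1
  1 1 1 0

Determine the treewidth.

2

A width-2 tree decomposition is:
Bags: B1 = {a, b, d}  B2 = {b, c, d}
Tree: B1–B2
The largest bag has 3 vertices, giving width 2; this decomposition certifies tw(G) ≤ 2. For the lower bound, the 3 vertices {b, c, d} are pairwise adjacent, and any tree decomposition puts a clique entirely inside one bag — forcing width ≥ 2. Therefore the treewidth is 2.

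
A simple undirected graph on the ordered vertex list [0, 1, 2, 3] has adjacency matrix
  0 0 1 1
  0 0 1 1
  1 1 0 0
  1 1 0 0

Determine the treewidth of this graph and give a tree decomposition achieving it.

The largest bag has 3 vertices, giving width 2; this decomposition certifies tw(G) ≤ 2. The edges 3–1–2–0–3 form a cycle, so G is not a tree and its treewidth is at least 2. Combining the bounds, tw(G) = 2.

Treewidth 2.
Bags: B1 = {1, 2, 3}  B2 = {0, 2, 3}
Tree: B1–B2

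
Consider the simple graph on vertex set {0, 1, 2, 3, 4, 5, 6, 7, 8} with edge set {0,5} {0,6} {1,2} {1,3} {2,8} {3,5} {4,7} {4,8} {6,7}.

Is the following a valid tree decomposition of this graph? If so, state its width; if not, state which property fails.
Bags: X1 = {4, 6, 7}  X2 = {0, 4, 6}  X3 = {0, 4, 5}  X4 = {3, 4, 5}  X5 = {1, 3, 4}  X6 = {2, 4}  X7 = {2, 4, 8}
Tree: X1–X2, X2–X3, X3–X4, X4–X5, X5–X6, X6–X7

No — edge (1,2) lies in no bag.

A tree decomposition must satisfy three properties: every vertex lies in some bag; for every edge, both endpoints lie together in some bag; and for every vertex, the bags containing it form a connected subtree. Here edge (1,2) lies in no bag, so the decomposition is invalid.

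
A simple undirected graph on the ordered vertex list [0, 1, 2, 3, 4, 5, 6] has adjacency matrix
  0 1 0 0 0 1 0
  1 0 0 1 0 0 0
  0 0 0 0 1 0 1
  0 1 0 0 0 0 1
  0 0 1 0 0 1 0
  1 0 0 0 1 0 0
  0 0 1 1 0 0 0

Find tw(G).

2

A width-2 tree decomposition is:
Bags: B1 = {0, 1, 5}  B2 = {1, 3, 5}  B3 = {3, 5, 6}  B4 = {2, 5, 6}  B5 = {2, 4, 5}
Tree: B1–B2, B2–B3, B3–B4, B4–B5
Each bag holds 3 vertices, so the decomposition has width 2, which upper-bounds the treewidth. Since 5–0–1–3–6–2–4–5 is a cycle in G, G is not acyclic. Forests are exactly the graphs of treewidth ≤ 1, so tw(G) ≥ 2. Hence tw(G) = 2 exactly.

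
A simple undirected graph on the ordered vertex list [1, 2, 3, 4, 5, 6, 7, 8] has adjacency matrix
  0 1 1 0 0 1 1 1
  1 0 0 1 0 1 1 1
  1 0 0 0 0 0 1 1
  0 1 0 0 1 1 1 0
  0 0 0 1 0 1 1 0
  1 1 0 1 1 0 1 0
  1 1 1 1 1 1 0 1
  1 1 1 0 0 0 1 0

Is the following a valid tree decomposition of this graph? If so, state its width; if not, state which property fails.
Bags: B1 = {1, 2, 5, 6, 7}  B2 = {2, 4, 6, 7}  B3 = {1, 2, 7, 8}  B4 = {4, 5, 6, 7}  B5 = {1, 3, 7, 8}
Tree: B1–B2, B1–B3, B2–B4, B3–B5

No — bags containing vertex 5 are not connected in the tree.

A tree decomposition must satisfy three properties: every vertex lies in some bag; for every edge, both endpoints lie together in some bag; and for every vertex, the bags containing it form a connected subtree. Here bags containing vertex 5 are not connected in the tree, so the decomposition is invalid.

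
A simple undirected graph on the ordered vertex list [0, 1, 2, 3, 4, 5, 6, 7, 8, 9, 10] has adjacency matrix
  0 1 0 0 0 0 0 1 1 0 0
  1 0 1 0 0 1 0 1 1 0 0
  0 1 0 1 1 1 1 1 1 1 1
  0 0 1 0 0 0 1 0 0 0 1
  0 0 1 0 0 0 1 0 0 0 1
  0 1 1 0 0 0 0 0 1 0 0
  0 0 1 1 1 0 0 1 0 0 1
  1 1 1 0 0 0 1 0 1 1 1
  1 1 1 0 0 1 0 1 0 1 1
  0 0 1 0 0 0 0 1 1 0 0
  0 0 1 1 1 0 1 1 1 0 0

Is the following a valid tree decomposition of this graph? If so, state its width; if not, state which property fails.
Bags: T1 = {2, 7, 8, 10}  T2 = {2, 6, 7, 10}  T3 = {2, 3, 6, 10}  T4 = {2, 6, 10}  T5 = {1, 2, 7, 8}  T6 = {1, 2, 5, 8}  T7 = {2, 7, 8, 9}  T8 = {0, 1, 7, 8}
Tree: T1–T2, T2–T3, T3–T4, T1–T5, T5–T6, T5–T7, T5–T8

A tree decomposition must satisfy three properties: every vertex lies in some bag; for every edge, both endpoints lie together in some bag; and for every vertex, the bags containing it form a connected subtree. Here vertex 4 appears in no bag, so the decomposition is invalid.

No — vertex 4 appears in no bag.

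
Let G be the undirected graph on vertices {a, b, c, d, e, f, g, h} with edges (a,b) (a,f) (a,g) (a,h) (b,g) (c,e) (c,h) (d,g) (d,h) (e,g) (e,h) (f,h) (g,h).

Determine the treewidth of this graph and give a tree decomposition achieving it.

The largest bag has 3 vertices, giving width 2; this decomposition certifies tw(G) ≤ 2. For the lower bound, the 3 vertices {d, g, h} are pairwise adjacent, and any tree decomposition puts a clique entirely inside one bag — forcing width ≥ 2. Therefore the treewidth is 2.

Treewidth 2.
One such decomposition:
Bags: B1 = {a, g, h}  B2 = {e, g, h}  B3 = {d, g, h}  B4 = {a, b, g}  B5 = {c, e, h}  B6 = {a, f, h}
Tree: B1–B2, B1–B3, B1–B4, B2–B5, B1–B6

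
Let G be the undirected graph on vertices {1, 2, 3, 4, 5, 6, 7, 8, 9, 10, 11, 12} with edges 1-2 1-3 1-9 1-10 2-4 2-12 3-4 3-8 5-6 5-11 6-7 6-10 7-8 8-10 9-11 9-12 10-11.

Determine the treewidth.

3

A width-3 tree decomposition is:
Bags: B1 = {2, 3, 4, 12}  B2 = {1, 2, 3, 12}  B3 = {1, 3, 9, 12}  B4 = {1, 3, 8, 9}  B5 = {1, 8, 9, 10}  B6 = {8, 9, 10, 11}  B7 = {7, 8, 10, 11}  B8 = {6, 7, 10, 11}  B9 = {5, 6, 7, 11}
Tree: B1–B2, B2–B3, B3–B4, B4–B5, B5–B6, B6–B7, B7–B8, B8–B9
The largest bag has 4 vertices, giving width 3; this decomposition certifies tw(G) ≤ 3. For the lower bound: the 4 vertex sets {2,4,12}, {3}, {1}, {8,9,10,11} are disjoint, each induces a connected subgraph, and every pair is joined by at least one edge of G. Contracting each set to a single vertex therefore yields K_{4} as a minor, and since treewidth is minor-monotone, tw(G) ≥ tw(K_{4}) = 3. Combining the bounds, tw(G) = 3.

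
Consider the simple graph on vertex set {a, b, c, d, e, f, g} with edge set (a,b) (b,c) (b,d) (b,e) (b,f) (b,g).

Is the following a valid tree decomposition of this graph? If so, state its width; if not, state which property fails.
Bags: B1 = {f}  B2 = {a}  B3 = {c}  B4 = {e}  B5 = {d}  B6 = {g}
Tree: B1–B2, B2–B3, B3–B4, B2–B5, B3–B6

A tree decomposition must satisfy three properties: every vertex lies in some bag; for every edge, both endpoints lie together in some bag; and for every vertex, the bags containing it form a connected subtree. Here vertex b appears in no bag, so the decomposition is invalid.

No — vertex b appears in no bag.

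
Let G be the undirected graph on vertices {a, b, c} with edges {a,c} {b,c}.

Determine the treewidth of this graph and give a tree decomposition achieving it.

Treewidth 1.
One optimal decomposition is:
Bags: B1 = {b, c}  B2 = {a, c}
Tree: B1–B2

Every bag has size at most 2, so the width is 2 − 1 = 1 and tw(G) ≤ 1. G has an edge, so its treewidth is at least 1. The upper and lower bounds meet at 1, so that is the treewidth.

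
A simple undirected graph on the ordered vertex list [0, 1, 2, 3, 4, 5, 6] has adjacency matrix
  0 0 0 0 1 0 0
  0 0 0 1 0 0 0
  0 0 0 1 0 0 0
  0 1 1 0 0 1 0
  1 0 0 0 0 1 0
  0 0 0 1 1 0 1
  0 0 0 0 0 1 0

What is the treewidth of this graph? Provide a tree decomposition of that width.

Each bag holds 2 vertices, so the decomposition has width 1, which upper-bounds the treewidth. Any graph with an edge has treewidth ≥ 1, and G has the edge 4–5. Combining the bounds, tw(G) = 1.

Treewidth 1.
One optimal decomposition is:
Bags: B1 = {4, 5}  B2 = {3, 5}  B3 = {0, 4}  B4 = {2, 3}  B5 = {5, 6}  B6 = {1, 3}
Tree: B1–B2, B1–B3, B2–B4, B1–B5, B2–B6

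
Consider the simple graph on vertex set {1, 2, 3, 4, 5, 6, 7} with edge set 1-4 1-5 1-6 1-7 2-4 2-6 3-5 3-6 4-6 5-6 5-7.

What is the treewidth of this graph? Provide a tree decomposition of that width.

Treewidth 2.
One optimal decomposition is:
Bags: B1 = {1, 5, 7}  B2 = {1, 5, 6}  B3 = {1, 4, 6}  B4 = {2, 4, 6}  B5 = {3, 5, 6}
Tree: B1–B2, B2–B3, B3–B4, B2–B5

The largest bag has 3 vertices, giving width 2; this decomposition certifies tw(G) ≤ 2. On the other hand G contains the 3-clique {1, 4, 6}. A clique must lie in a single bag of any decomposition, so no decomposition can have width below 2. The upper and lower bounds meet at 2, so that is the treewidth.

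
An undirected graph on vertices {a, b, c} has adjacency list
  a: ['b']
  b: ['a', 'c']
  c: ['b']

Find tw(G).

1

A width-1 tree decomposition is:
Bags: B1 = {b, c}  B2 = {a, b}
Tree: B1–B2
Every bag has size at most 2, so the width is 2 − 1 = 1 and tw(G) ≤ 1. G has an edge, so its treewidth is at least 1. Combining the bounds, tw(G) = 1.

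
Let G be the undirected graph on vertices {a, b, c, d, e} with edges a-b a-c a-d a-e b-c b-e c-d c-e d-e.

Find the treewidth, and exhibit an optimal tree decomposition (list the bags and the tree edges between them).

Treewidth 3.
One such decomposition:
Bags: B1 = {a, b, c, e}  B2 = {a, c, d, e}
Tree: B1–B2

The largest bag has 4 vertices, giving width 3; this decomposition certifies tw(G) ≤ 3. Conversely, {a, c, d, e} is a clique of size 4, and the vertices of any clique must share a bag in every tree decomposition; so some bag has ≥ 4 vertices and tw(G) ≥ 3. Combining the bounds, tw(G) = 3.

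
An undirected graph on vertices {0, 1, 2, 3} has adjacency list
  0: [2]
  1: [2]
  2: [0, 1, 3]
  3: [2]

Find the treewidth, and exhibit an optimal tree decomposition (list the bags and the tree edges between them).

Each bag holds 2 vertices, so the decomposition has width 1, which upper-bounds the treewidth. Since G has at least one edge (e.g. 1–2), it is not an edgeless graph, so tw(G) ≥ 1. The upper and lower bounds meet at 1, so that is the treewidth.

Treewidth 1.
One such decomposition:
Bags: B1 = {1, 2}  B2 = {0, 2}  B3 = {2, 3}
Tree: B1–B2, B1–B3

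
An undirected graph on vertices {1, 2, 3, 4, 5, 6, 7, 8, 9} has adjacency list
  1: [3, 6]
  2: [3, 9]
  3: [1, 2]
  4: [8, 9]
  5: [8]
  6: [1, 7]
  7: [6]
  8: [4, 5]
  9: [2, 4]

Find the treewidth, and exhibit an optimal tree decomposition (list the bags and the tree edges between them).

The largest bag has 2 vertices, giving width 1; this decomposition certifies tw(G) ≤ 1. Any graph with an edge has treewidth ≥ 1, and G has the edge 7–6. Therefore the treewidth is 1.

Treewidth 1.
Bags: B1 = {6, 7}  B2 = {1, 6}  B3 = {1, 3}  B4 = {2, 3}  B5 = {2, 9}  B6 = {4, 9}  B7 = {4, 8}  B8 = {5, 8}
Tree: B1–B2, B2–B3, B3–B4, B4–B5, B5–B6, B6–B7, B7–B8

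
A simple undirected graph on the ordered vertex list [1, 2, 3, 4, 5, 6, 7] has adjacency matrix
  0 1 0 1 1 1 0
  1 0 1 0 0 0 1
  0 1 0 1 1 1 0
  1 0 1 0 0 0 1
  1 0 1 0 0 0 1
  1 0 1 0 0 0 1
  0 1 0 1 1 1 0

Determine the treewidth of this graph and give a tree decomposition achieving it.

The largest bag has 4 vertices, giving width 3; this decomposition certifies tw(G) ≤ 3. For the lower bound: the 4 vertex sets {1,5}, {2,7}, {3}, {4} are disjoint, each induces a connected subgraph, and every pair is joined by at least one edge of G. Contracting each set to a single vertex therefore yields K_{4} as a minor, and since treewidth is minor-monotone, tw(G) ≥ tw(K_{4}) = 3. Hence tw(G) = 3 exactly.

Treewidth 3.
Bags: B1 = {1, 3, 5, 7}  B2 = {1, 2, 3, 7}  B3 = {1, 3, 4, 7}  B4 = {1, 3, 6, 7}
Tree: B1–B2, B2–B3, B3–B4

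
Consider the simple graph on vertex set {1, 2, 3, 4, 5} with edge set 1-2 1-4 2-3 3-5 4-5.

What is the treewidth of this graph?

2

A width-2 tree decomposition is:
Bags: B1 = {2, 3, 5}  B2 = {2, 4, 5}  B3 = {1, 2, 4}
Tree: B1–B2, B2–B3
Each bag holds 3 vertices, so the decomposition has width 2, which upper-bounds the treewidth. Since 2–3–5–4–1–2 is a cycle in G, G is not acyclic. Forests are exactly the graphs of treewidth ≤ 1, so tw(G) ≥ 2. Hence tw(G) = 2 exactly.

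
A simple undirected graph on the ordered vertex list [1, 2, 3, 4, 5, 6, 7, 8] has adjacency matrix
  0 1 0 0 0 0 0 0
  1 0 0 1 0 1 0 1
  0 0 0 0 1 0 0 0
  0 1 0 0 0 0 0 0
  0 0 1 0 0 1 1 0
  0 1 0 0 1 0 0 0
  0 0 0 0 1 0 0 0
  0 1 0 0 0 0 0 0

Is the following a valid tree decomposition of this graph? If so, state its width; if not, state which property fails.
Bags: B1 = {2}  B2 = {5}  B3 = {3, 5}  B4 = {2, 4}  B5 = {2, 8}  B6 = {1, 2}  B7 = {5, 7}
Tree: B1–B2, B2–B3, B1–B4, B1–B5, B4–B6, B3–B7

No — vertex 6 appears in no bag.

A tree decomposition must satisfy three properties: every vertex lies in some bag; for every edge, both endpoints lie together in some bag; and for every vertex, the bags containing it form a connected subtree. Here vertex 6 appears in no bag, so the decomposition is invalid.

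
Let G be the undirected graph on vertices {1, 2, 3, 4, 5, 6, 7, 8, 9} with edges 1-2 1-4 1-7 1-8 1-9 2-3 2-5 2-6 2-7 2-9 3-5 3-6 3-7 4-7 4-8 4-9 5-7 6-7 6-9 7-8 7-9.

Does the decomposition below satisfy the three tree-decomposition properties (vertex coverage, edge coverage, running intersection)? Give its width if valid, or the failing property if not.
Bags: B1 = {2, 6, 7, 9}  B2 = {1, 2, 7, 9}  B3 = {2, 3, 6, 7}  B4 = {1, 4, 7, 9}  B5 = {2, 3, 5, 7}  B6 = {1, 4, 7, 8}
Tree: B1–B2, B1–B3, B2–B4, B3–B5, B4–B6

Every vertex of G appears in some bag (union = {1, 2, 3, 4, 5, 6, 7, 8, 9}); every edge is covered by a bag; and for each vertex v the set of bags containing v is connected in the bag tree. The decomposition is therefore valid. The largest bag has 4 vertices, so the width is 3.

Yes; width 3.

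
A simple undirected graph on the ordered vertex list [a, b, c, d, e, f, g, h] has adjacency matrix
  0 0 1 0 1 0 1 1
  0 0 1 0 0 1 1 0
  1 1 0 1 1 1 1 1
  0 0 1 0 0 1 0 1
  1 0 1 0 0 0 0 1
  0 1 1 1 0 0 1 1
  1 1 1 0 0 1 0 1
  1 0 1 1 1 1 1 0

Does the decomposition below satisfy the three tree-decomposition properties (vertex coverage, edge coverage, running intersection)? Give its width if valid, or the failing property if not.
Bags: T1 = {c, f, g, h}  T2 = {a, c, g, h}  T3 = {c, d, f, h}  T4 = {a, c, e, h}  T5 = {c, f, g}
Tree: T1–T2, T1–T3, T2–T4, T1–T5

A tree decomposition must satisfy three properties: every vertex lies in some bag; for every edge, both endpoints lie together in some bag; and for every vertex, the bags containing it form a connected subtree. Here vertex b appears in no bag, so the decomposition is invalid.

No — vertex b appears in no bag.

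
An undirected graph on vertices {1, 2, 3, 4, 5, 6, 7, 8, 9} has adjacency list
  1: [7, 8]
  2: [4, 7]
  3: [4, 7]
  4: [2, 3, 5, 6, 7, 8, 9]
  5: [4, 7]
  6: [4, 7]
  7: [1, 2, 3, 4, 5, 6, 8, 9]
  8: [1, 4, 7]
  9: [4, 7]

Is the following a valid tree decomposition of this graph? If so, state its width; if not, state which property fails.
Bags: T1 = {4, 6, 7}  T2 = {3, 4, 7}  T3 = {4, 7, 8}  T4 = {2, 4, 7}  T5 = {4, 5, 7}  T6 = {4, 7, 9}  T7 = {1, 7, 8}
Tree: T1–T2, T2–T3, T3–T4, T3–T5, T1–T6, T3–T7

Yes; width 2.

Vertex coverage: the bags together contain {1, 2, 3, 4, 5, 6, 7, 8, 9}, the full vertex set. Edge coverage: each edge of G has both endpoints in at least one bag. Running intersection: for every vertex, the bags containing it form a connected subtree. All three properties hold, so this is a valid tree decomposition of width max|bag| − 1 = 2, and hence tw(G) ≤ 2.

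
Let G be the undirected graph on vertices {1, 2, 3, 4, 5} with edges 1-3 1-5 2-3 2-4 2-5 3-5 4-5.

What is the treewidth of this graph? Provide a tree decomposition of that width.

Every bag has size at most 3, so the width is 3 − 1 = 2 and tw(G) ≤ 2. For the lower bound, the 3 vertices {1, 3, 5} are pairwise adjacent, and any tree decomposition puts a clique entirely inside one bag — forcing width ≥ 2. Therefore the treewidth is 2.

Treewidth 2.
Bags: B1 = {2, 3, 5}  B2 = {2, 4, 5}  B3 = {1, 3, 5}
Tree: B1–B2, B1–B3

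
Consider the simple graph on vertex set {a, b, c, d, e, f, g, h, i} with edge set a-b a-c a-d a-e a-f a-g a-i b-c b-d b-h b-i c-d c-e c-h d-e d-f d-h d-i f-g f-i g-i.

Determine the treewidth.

3

A width-3 tree decomposition is:
Bags: B1 = {a, b, d, i}  B2 = {a, d, f, i}  B3 = {a, b, c, d}  B4 = {a, f, g, i}  B5 = {b, c, d, h}  B6 = {a, c, d, e}
Tree: B1–B2, B1–B3, B2–B4, B3–B5, B3–B6
Every bag has size at most 4, so the width is 4 − 1 = 3 and tw(G) ≤ 3. Conversely, {b, c, d, h} is a clique of size 4, and the vertices of any clique must share a bag in every tree decomposition; so some bag has ≥ 4 vertices and tw(G) ≥ 3. The upper and lower bounds meet at 3, so that is the treewidth.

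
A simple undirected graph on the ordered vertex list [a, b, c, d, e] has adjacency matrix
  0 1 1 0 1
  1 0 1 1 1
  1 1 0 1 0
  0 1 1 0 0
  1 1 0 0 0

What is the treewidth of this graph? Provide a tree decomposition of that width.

Treewidth 2.
Bags: B1 = {a, b, c}  B2 = {b, c, d}  B3 = {a, b, e}
Tree: B1–B2, B1–B3

Every bag has size at most 3, so the width is 3 − 1 = 2 and tw(G) ≤ 2. On the other hand G contains the 3-clique {a, b, e}. A clique must lie in a single bag of any decomposition, so no decomposition can have width below 2. Therefore the treewidth is 2.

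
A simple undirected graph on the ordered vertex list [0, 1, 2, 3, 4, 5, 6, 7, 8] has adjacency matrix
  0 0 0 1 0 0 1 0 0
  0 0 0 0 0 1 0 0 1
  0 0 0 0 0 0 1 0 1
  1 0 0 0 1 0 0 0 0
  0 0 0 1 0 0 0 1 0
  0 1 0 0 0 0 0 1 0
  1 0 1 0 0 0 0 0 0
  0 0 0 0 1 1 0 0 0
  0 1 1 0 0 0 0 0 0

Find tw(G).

A width-2 tree decomposition is:
Bags: B1 = {0, 3, 4}  B2 = {0, 4, 7}  B3 = {0, 5, 7}  B4 = {0, 1, 5}  B5 = {0, 1, 8}  B6 = {0, 2, 8}  B7 = {0, 2, 6}
Tree: B1–B2, B2–B3, B3–B4, B4–B5, B5–B6, B6–B7
Every bag has size at most 3, so the width is 3 − 1 = 2 and tw(G) ≤ 2. The edges 0–3–4–7–5–1–8–2–6–0 form a cycle, so G is not a tree and its treewidth is at least 2. Hence tw(G) = 2 exactly.

2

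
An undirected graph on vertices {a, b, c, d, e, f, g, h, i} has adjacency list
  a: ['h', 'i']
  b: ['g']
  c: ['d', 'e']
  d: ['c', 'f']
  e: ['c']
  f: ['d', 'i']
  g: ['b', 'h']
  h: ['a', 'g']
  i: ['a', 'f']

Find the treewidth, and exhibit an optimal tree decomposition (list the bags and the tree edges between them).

The largest bag has 2 vertices, giving width 1; this decomposition certifies tw(G) ≤ 1. Any graph with an edge has treewidth ≥ 1, and G has the edge b–g. The upper and lower bounds meet at 1, so that is the treewidth.

Treewidth 1.
One such decomposition:
Bags: B1 = {b, g}  B2 = {g, h}  B3 = {a, h}  B4 = {a, i}  B5 = {f, i}  B6 = {d, f}  B7 = {c, d}  B8 = {c, e}
Tree: B1–B2, B2–B3, B3–B4, B4–B5, B5–B6, B6–B7, B7–B8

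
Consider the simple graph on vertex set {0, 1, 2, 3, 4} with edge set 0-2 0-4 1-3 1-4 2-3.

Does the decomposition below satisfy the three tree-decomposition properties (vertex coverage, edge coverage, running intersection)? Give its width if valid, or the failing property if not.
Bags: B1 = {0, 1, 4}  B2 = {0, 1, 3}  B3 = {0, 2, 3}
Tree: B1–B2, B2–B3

Vertex coverage: the bags together contain {0, 1, 2, 3, 4}, the full vertex set. Edge coverage: each edge of G has both endpoints in at least one bag. Running intersection: for every vertex, the bags containing it form a connected subtree. All three properties hold, so this is a valid tree decomposition of width max|bag| − 1 = 2, and hence tw(G) ≤ 2.

Yes; width 2.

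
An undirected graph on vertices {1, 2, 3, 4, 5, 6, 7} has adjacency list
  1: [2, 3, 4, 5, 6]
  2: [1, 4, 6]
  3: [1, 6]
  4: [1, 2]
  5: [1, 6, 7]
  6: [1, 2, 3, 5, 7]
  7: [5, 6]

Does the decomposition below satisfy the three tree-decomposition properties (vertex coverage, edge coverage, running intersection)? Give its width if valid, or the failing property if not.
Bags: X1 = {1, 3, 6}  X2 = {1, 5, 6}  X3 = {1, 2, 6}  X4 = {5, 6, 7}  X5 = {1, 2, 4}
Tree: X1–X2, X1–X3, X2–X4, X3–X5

Yes; width 2.

Vertex coverage: the bags together contain {1, 2, 3, 4, 5, 6, 7}, the full vertex set. Edge coverage: each edge of G has both endpoints in at least one bag. Running intersection: for every vertex, the bags containing it form a connected subtree. All three properties hold, so this is a valid tree decomposition of width max|bag| − 1 = 2, and hence tw(G) ≤ 2.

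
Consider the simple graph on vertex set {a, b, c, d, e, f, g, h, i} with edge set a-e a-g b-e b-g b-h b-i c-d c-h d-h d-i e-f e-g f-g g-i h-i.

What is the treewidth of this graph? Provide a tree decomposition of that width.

Treewidth 2.
Bags: B1 = {b, e, g}  B2 = {b, g, i}  B3 = {b, h, i}  B4 = {d, h, i}  B5 = {c, d, h}  B6 = {a, e, g}  B7 = {e, f, g}
Tree: B1–B2, B2–B3, B3–B4, B4–B5, B1–B6, B1–B7

Every bag has size at most 3, so the width is 3 − 1 = 2 and tw(G) ≤ 2. Conversely, {c, d, h} is a clique of size 3, and the vertices of any clique must share a bag in every tree decomposition; so some bag has ≥ 3 vertices and tw(G) ≥ 2. Hence tw(G) = 2 exactly.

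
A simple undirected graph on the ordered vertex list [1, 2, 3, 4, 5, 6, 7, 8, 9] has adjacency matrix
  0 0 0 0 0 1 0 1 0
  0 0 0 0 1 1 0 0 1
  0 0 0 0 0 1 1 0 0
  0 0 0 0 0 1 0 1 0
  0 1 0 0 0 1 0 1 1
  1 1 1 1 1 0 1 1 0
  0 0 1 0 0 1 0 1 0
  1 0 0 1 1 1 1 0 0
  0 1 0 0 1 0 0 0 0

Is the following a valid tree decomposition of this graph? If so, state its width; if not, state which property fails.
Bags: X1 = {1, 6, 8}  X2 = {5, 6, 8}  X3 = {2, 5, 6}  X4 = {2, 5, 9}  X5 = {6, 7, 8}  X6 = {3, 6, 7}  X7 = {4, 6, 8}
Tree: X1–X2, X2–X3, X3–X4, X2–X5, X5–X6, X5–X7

Vertex coverage: the bags together contain {1, 2, 3, 4, 5, 6, 7, 8, 9}, the full vertex set. Edge coverage: each edge of G has both endpoints in at least one bag. Running intersection: for every vertex, the bags containing it form a connected subtree. All three properties hold, so this is a valid tree decomposition of width max|bag| − 1 = 2, and hence tw(G) ≤ 2.

Yes; width 2.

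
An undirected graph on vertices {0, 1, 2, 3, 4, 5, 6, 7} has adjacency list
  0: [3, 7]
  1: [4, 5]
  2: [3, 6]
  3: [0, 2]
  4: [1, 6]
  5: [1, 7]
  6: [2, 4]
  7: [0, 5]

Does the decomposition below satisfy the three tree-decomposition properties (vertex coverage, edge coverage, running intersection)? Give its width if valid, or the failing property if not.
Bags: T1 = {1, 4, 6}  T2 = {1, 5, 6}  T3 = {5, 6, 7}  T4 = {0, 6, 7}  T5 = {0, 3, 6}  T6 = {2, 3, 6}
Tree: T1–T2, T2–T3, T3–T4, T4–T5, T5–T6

Yes; width 2.

Checking the three conditions: (i) the bags cover all of {0, 1, 2, 3, 4, 5, 6, 7}; (ii) for each edge, some bag contains both endpoints; (iii) the bags containing any fixed vertex form a subtree. All hold, so the decomposition is valid with width 3 − 1 = 2.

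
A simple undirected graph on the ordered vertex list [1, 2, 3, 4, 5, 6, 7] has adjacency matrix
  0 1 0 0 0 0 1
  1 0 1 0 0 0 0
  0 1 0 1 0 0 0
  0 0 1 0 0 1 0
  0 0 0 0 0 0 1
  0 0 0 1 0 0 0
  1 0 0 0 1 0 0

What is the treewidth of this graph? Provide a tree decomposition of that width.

The largest bag has 2 vertices, giving width 1; this decomposition certifies tw(G) ≤ 1. Since G has at least one edge (e.g. 5–7), it is not an edgeless graph, so tw(G) ≥ 1. Hence tw(G) = 1 exactly.

Treewidth 1.
One optimal decomposition is:
Bags: B1 = {5, 7}  B2 = {1, 7}  B3 = {1, 2}  B4 = {2, 3}  B5 = {3, 4}  B6 = {4, 6}
Tree: B1–B2, B2–B3, B3–B4, B4–B5, B5–B6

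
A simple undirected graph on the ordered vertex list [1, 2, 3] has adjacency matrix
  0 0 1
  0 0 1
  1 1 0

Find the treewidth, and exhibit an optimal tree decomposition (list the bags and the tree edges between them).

Treewidth 1.
One optimal decomposition is:
Bags: B1 = {1, 3}  B2 = {2, 3}
Tree: B1–B2

Every bag has size at most 2, so the width is 2 − 1 = 1 and tw(G) ≤ 1. Since G has at least one edge (e.g. 3–1), it is not an edgeless graph, so tw(G) ≥ 1. Hence tw(G) = 1 exactly.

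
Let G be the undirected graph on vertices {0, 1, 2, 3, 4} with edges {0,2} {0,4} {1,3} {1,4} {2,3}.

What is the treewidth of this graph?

A width-2 tree decomposition is:
Bags: B1 = {0, 2, 4}  B2 = {1, 2, 4}  B3 = {1, 2, 3}
Tree: B1–B2, B2–B3
Each bag holds 3 vertices, so the decomposition has width 2, which upper-bounds the treewidth. The edges 2–0–4–1–3–2 form a cycle, so G is not a tree and its treewidth is at least 2. The upper and lower bounds meet at 2, so that is the treewidth.

2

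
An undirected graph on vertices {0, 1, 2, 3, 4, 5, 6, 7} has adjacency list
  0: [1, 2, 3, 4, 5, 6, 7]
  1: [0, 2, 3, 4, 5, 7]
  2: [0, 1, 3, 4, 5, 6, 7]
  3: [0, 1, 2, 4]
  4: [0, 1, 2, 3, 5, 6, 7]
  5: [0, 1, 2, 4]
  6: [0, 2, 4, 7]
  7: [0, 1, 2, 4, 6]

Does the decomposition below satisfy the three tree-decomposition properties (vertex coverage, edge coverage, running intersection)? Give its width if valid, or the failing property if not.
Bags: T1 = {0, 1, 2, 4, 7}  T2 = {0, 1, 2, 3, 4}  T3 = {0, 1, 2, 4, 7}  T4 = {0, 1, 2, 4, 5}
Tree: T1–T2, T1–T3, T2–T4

No — vertex 6 appears in no bag.

A tree decomposition must satisfy three properties: every vertex lies in some bag; for every edge, both endpoints lie together in some bag; and for every vertex, the bags containing it form a connected subtree. Here vertex 6 appears in no bag, so the decomposition is invalid.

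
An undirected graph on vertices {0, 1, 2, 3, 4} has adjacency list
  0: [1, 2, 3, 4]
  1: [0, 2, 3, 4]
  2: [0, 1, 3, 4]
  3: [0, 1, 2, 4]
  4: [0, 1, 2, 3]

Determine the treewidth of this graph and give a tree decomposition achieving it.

With just one bag of size 5, the width is 5 − 1 = 4, so tw(G) ≤ 4. Conversely, {0, 1, 2, 3, 4} is a clique of size 5, and the vertices of any clique must share a bag in every tree decomposition; so some bag has ≥ 5 vertices and tw(G) ≥ 4. Hence tw(G) = 4 exactly.

Treewidth 4.
One such decomposition:
Bags: B1 = {0, 1, 2, 3, 4}
Tree: (single bag)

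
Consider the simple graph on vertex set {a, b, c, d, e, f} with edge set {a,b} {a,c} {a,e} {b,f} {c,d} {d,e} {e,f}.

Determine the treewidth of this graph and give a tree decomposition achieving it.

Treewidth 2.
Bags: B1 = {a, b, f}  B2 = {a, e, f}  B3 = {a, c, e}  B4 = {c, d, e}
Tree: B1–B2, B2–B3, B3–B4

Each bag holds 3 vertices, so the decomposition has width 2, which upper-bounds the treewidth. For the lower bound, G contains the cycle b–f–e–a–b, so G is not a forest; only forests have treewidth ≤ 1, hence tw(G) ≥ 2. Therefore the treewidth is 2.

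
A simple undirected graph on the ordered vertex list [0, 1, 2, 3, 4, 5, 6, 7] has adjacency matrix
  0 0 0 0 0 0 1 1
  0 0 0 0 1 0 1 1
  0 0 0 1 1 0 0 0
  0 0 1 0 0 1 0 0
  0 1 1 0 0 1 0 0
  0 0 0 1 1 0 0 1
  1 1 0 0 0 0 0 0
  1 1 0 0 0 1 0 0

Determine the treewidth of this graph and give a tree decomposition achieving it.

Every bag has size at most 3, so the width is 3 − 1 = 2 and tw(G) ≤ 2. For the lower bound, G contains the cycle 0–6–1–7–0, so G is not a forest; only forests have treewidth ≤ 1, hence tw(G) ≥ 2. Combining the bounds, tw(G) = 2.

Treewidth 2.
One such decomposition:
Bags: B1 = {0, 6, 7}  B2 = {1, 6, 7}  B3 = {1, 5, 7}  B4 = {1, 4, 5}  B5 = {3, 4, 5}  B6 = {2, 3, 4}
Tree: B1–B2, B2–B3, B3–B4, B4–B5, B5–B6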